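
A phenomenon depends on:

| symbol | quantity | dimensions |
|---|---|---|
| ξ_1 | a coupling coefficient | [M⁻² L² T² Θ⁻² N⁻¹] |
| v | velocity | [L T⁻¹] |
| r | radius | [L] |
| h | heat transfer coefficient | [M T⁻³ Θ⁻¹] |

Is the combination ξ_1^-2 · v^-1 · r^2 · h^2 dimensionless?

no

Sum the exponent of each base dimension across the product:
  M: −2·[ξ_1]_M − [v]_M + 2·[r]_M + 2·[h]_M = −2·(-2) − (0) + 2·(0) + 2·(1) = 6
  L: −2·[ξ_1]_L − [v]_L + 2·[r]_L + 2·[h]_L = −2·(2) − (1) + 2·(1) + 2·(0) = -3
  T: −2·[ξ_1]_T − [v]_T + 2·[r]_T + 2·[h]_T = −2·(2) − (-1) + 2·(0) + 2·(-3) = -9
  Θ: −2·[ξ_1]_Θ − [v]_Θ + 2·[r]_Θ + 2·[h]_Θ = −2·(-2) − (0) + 2·(0) + 2·(-1) = 2
  N: −2·[ξ_1]_N − [v]_N + 2·[r]_N + 2·[h]_N = −2·(-1) − (0) + 2·(0) + 2·(0) = 2
Net dimensions [M⁶ L⁻³ T⁻⁹ Θ² N²] ≠ [1] — not dimensionless.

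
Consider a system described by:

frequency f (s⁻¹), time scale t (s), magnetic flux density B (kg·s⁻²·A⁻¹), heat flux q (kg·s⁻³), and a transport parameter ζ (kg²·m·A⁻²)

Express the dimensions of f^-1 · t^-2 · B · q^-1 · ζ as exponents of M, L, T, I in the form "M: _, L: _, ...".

Collect each base-dimension exponent across the product:
  M: −(0) − 2·(0) + (1) − (1) + (2) = 2
  L: −(0) − 2·(0) + (0) − (0) + (1) = 1
  T: −(-1) − 2·(1) + (-2) − (-3) + (0) = 0
  I: −(0) − 2·(0) + (-1) − (0) + (-2) = -3
So the dimensions are [M² L I⁻³].

M: 2, L: 1, T: 0, I: -3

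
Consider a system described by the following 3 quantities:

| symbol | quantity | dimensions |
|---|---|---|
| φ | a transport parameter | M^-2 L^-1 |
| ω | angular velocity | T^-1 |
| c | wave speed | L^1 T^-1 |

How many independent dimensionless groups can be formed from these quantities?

0

There are 3 variables and 3 base dimensions (M, L, T).
The dimension matrix has rank 3.
Independent dimensionless groups: 3 − 3 = 0.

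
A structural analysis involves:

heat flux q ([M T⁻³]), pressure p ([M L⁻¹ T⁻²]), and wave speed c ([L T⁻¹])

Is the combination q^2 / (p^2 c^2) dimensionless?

yes

Sum the exponent of each base dimension across the product:
  M: 2·[q]_M − 2·[p]_M − 2·[c]_M = 2·(1) − 2·(1) − 2·(0) = 0
  L: 2·[q]_L − 2·[p]_L − 2·[c]_L = 2·(0) − 2·(-1) − 2·(1) = 0
  T: 2·[q]_T − 2·[p]_T − 2·[c]_T = 2·(-3) − 2·(-2) − 2·(-1) = 0
All base exponents vanish — dimensionless.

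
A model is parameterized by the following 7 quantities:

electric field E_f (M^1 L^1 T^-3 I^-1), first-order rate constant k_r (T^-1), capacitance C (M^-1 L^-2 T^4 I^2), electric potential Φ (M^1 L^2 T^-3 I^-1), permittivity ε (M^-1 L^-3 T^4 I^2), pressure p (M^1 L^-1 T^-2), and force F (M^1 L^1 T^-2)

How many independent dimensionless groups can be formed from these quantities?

3

There are 7 variables and 4 base dimensions (M, L, T, I).
The dimension matrix has rank 4.
Independent dimensionless groups: 7 − 4 = 3.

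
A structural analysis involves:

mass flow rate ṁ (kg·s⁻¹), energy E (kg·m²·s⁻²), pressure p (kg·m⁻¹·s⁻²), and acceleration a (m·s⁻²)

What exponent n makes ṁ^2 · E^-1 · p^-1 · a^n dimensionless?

Balance the L exponent: (1)·n from a, plus 2·(0) − (2) − (-1) = -1 from the rest, must sum to zero.
n − 1 = 0, so n = 1.

1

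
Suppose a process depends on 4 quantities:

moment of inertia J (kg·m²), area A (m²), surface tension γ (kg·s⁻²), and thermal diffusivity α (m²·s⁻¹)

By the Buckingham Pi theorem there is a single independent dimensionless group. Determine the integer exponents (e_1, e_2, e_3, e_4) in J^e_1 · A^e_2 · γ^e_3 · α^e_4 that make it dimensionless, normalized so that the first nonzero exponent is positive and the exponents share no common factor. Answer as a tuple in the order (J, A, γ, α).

M: e_1·(1) + e_2·(0) + e_3·(1) + e_4·(0) = 0
L: e_1·(2) + e_2·(2) + e_3·(0) + e_4·(2) = 0
T: e_1·(0) + e_2·(0) + e_3·(-2) + e_4·(-1) = 0
Solving this homogeneous linear system for the smallest-integer solution (first nonzero entry positive) gives (1, -3, -1, 2).

(1, -3, -1, 2)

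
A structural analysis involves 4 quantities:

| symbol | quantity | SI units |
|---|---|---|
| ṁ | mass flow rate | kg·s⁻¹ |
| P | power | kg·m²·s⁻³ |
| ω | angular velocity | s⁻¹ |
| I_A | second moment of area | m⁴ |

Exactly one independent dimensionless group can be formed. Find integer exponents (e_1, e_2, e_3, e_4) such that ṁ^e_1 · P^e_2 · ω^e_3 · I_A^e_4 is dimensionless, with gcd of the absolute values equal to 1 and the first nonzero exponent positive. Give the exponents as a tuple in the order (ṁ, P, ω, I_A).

(2, -2, 4, 1)

M: e_1·(1) + e_2·(1) + e_3·(0) + e_4·(0) = 0
L: e_1·(0) + e_2·(2) + e_3·(0) + e_4·(4) = 0
T: e_1·(-1) + e_2·(-3) + e_3·(-1) + e_4·(0) = 0
Solving this homogeneous linear system for the smallest-integer solution (first nonzero entry positive) gives (2, -2, 4, 1).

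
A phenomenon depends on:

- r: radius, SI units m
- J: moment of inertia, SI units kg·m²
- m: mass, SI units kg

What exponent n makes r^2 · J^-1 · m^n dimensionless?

Balance the M exponent: (1)·n from m, plus 2·(0) − (1) = -1 from the rest, must sum to zero.
n − 1 = 0, so n = 1.

1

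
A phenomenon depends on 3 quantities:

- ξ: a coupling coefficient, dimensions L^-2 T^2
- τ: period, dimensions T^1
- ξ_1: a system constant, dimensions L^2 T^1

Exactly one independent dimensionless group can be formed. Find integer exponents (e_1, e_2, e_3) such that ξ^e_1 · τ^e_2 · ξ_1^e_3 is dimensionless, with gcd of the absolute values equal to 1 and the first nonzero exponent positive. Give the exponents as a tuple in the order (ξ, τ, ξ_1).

L: e_1·(-2) + e_2·(0) + e_3·(2) = 0
T: e_1·(2) + e_2·(1) + e_3·(1) = 0
Solving this homogeneous linear system for the smallest-integer solution (first nonzero entry positive) gives (1, -3, 1).

(1, -3, 1)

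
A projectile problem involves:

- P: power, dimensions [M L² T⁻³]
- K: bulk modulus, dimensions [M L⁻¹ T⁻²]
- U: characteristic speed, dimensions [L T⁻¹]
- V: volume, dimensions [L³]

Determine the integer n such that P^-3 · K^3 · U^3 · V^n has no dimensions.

Balance the L exponent: (3)·n from V, plus −3·(2) + 3·(-1) + 3·(1) = -6 from the rest, must sum to zero.
3n − 6 = 0, so n = 2.

2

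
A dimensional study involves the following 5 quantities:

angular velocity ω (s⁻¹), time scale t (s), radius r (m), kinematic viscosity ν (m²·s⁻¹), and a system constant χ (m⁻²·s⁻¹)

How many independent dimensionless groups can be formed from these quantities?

There are 5 variables and 2 base dimensions (L, T).
The dimension matrix has rank 2.
Independent dimensionless groups: 5 − 2 = 3.

3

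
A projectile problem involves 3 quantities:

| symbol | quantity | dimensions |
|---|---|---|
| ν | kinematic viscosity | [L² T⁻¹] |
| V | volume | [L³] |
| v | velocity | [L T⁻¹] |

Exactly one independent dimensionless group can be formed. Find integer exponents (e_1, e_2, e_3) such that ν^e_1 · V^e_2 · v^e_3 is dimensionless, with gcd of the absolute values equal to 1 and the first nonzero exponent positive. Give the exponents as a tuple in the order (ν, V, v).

(3, -1, -3)

L: e_1·(2) + e_2·(3) + e_3·(1) = 0
T: e_1·(-1) + e_2·(0) + e_3·(-1) = 0
Solving this homogeneous linear system for the smallest-integer solution (first nonzero entry positive) gives (3, -1, -3).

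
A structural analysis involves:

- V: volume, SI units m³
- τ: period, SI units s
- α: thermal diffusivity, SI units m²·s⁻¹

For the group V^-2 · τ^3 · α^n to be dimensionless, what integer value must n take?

3

Balance the L exponent: (2)·n from α, plus −2·(3) + 3·(0) = -6 from the rest, must sum to zero.
2n − 6 = 0, so n = 3.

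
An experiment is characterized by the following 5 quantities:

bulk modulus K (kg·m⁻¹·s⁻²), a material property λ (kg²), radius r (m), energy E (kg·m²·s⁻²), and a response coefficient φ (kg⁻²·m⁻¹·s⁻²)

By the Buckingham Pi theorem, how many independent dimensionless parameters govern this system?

There are 5 variables and 3 base dimensions (M, L, T).
The dimension matrix has rank 3.
Independent dimensionless groups: 5 − 3 = 2.

2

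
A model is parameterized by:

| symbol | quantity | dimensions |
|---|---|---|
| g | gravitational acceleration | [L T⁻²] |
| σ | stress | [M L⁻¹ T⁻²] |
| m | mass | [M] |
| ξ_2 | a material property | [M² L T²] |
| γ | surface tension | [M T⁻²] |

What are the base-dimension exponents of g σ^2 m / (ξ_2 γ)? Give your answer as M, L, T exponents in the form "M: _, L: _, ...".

M: 0, L: -2, T: -6

Collect each base-dimension exponent across the product:
  M: (0) + 2·(1) + (1) − (2) − (1) = 0
  L: (1) + 2·(-1) + (0) − (1) − (0) = -2
  T: (-2) + 2·(-2) + (0) − (2) − (-2) = -6
So the dimensions are [L⁻² T⁻⁶].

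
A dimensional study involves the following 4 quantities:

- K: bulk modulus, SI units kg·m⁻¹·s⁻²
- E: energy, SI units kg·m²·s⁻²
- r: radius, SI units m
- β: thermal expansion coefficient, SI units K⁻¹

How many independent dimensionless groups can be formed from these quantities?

There are 4 variables and 4 base dimensions (M, L, T, Θ).
The dimension matrix has rank 3 (less than 4: the dimension vectors are linearly dependent).
Independent dimensionless groups: 4 − 3 = 1.

1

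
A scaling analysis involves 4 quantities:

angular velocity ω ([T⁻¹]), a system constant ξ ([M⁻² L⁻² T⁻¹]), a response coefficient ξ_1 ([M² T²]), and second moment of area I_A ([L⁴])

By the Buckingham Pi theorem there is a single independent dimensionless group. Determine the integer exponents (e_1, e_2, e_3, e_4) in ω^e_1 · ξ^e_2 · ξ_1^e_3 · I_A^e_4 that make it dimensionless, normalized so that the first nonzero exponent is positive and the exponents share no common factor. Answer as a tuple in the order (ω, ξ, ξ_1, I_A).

M: e_1·(0) + e_2·(-2) + e_3·(2) + e_4·(0) = 0
L: e_1·(0) + e_2·(-2) + e_3·(0) + e_4·(4) = 0
T: e_1·(-1) + e_2·(-1) + e_3·(2) + e_4·(0) = 0
Solving this homogeneous linear system for the smallest-integer solution (first nonzero entry positive) gives (2, 2, 2, 1).

(2, 2, 2, 1)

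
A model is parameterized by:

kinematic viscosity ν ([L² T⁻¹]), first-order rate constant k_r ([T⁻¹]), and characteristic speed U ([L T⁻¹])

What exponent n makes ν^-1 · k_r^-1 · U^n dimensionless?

2

Balance the L exponent: (1)·n from U, plus −(2) − (0) = -2 from the rest, must sum to zero.
n − 2 = 0, so n = 2.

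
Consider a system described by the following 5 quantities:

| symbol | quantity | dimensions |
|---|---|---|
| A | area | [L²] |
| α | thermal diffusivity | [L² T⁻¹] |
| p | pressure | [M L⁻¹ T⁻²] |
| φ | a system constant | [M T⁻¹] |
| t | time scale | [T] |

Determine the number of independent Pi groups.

2

There are 5 variables and 3 base dimensions (M, L, T).
The dimension matrix has rank 3.
Independent dimensionless groups: 5 − 3 = 2.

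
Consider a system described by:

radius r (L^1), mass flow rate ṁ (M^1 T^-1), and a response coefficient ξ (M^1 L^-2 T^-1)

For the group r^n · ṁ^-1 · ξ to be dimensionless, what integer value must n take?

2

Balance the L exponent: (1)·n from r, plus −(0) + (-2) = -2 from the rest, must sum to zero.
n − 2 = 0, so n = 2.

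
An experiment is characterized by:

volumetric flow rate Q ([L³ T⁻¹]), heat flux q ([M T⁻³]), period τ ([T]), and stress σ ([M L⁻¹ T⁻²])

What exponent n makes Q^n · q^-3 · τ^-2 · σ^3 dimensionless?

Balance the L exponent: (3)·n from Q, plus −3·(0) − 2·(0) + 3·(-1) = -3 from the rest, must sum to zero.
3n − 3 = 0, so n = 1.

1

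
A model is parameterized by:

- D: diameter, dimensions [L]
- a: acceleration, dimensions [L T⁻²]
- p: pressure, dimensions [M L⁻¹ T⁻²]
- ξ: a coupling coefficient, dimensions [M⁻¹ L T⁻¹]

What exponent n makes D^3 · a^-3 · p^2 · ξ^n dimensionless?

Balance the M exponent: (-1)·n from ξ, plus 3·(0) − 3·(0) + 2·(1) = 2 from the rest, must sum to zero.
−n + 2 = 0, so n = 2.

2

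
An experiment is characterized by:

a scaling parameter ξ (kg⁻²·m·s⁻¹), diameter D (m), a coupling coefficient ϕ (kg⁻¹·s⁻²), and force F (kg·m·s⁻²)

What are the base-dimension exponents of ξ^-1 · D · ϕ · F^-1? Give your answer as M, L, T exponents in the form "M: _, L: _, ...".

Collect each base-dimension exponent across the product:
  M: −(-2) + (0) + (-1) − (1) = 0
  L: −(1) + (1) + (0) − (1) = -1
  T: −(-1) + (0) + (-2) − (-2) = 1
So the dimensions are [L⁻¹ T].

M: 0, L: -1, T: 1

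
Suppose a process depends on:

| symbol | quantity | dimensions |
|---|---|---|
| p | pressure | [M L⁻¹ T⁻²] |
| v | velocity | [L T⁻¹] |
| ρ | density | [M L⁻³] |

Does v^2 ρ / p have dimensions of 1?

yes

Sum the exponent of each base dimension across the product:
  M: −[p]_M + 2·[v]_M + [ρ]_M = −(1) + 2·(0) + (1) = 0
  L: −[p]_L + 2·[v]_L + [ρ]_L = −(-1) + 2·(1) + (-3) = 0
  T: −[p]_T + 2·[v]_T + [ρ]_T = −(-2) + 2·(-1) + (0) = 0
  Θ: −[p]_Θ + 2·[v]_Θ + [ρ]_Θ = −(0) + 2·(0) + (0) = 0
All base exponents vanish — dimensionless.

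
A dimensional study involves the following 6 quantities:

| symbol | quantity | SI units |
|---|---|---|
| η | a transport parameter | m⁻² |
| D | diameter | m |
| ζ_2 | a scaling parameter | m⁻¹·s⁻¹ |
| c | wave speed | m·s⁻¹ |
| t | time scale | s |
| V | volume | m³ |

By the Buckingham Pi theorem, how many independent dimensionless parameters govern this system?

There are 6 variables and 2 base dimensions (L, T).
The dimension matrix has rank 2.
Independent dimensionless groups: 6 − 2 = 4.

4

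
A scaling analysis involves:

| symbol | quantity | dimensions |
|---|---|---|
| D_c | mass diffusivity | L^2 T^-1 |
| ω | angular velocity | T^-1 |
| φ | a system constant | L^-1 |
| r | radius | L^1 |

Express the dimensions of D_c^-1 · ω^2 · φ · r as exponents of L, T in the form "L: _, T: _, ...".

L: -2, T: -1

Collect each base-dimension exponent across the product:
  L: −(2) + 2·(0) + (-1) + (1) = -2
  T: −(-1) + 2·(-1) + (0) + (0) = -1
So the dimensions are [L⁻² T⁻¹].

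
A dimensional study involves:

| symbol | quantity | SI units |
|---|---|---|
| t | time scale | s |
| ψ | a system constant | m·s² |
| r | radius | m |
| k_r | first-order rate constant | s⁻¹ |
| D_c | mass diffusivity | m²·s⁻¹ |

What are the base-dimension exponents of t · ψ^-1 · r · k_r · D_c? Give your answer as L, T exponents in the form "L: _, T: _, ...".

L: 2, T: -3

Collect each base-dimension exponent across the product:
  L: (0) − (1) + (1) + (0) + (2) = 2
  T: (1) − (2) + (0) + (-1) + (-1) = -3
So the dimensions are [L² T⁻³].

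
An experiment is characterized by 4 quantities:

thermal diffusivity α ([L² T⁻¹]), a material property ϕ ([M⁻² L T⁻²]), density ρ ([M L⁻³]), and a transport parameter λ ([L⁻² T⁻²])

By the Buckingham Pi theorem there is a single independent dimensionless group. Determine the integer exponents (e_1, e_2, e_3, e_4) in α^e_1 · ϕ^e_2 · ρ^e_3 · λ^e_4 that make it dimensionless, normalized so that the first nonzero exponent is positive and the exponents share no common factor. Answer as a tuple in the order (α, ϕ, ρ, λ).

M: e_1·(0) + e_2·(-2) + e_3·(1) + e_4·(0) = 0
L: e_1·(2) + e_2·(1) + e_3·(-3) + e_4·(-2) = 0
T: e_1·(-1) + e_2·(-2) + e_3·(0) + e_4·(-2) = 0
Solving this homogeneous linear system for the smallest-integer solution (first nonzero entry positive) gives (2, 2, 4, -3).

(2, 2, 4, -3)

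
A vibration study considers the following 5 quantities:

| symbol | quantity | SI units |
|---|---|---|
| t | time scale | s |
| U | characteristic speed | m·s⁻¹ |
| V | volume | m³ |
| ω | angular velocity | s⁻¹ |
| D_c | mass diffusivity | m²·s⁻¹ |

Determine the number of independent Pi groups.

There are 5 variables and 2 base dimensions (L, T).
The dimension matrix has rank 2.
Independent dimensionless groups: 5 − 2 = 3.

3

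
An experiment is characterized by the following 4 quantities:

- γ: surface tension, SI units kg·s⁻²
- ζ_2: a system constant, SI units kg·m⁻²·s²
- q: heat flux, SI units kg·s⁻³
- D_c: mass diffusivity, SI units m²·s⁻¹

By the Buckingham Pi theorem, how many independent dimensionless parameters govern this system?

1

There are 4 variables and 3 base dimensions (M, L, T).
The dimension matrix has rank 3.
Independent dimensionless groups: 4 − 3 = 1.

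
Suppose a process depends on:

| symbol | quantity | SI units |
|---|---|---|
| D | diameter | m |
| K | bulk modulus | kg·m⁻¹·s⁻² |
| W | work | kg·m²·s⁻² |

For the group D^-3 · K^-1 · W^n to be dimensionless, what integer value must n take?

1

Balance the M exponent: (1)·n from W, plus −3·(0) − (1) = -1 from the rest, must sum to zero.
n − 1 = 0, so n = 1.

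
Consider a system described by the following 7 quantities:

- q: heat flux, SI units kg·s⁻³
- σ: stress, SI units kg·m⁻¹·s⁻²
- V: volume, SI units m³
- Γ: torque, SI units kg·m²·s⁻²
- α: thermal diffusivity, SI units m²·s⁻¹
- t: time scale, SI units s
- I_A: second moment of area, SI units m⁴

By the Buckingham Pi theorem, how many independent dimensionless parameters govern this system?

There are 7 variables and 3 base dimensions (M, L, T).
The dimension matrix has rank 3.
Independent dimensionless groups: 7 − 3 = 4.

4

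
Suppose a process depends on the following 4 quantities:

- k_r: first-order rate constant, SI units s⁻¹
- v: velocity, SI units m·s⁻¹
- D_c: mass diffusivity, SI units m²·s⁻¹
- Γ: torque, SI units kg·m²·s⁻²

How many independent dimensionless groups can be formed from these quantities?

There are 4 variables and 3 base dimensions (M, L, T).
The dimension matrix has rank 3.
Independent dimensionless groups: 4 − 3 = 1.

1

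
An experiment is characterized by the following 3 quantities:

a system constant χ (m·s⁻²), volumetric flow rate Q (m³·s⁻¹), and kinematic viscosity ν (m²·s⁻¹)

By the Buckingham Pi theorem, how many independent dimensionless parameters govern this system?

There are 3 variables and 2 base dimensions (L, T).
The dimension matrix has rank 2.
Independent dimensionless groups: 3 − 2 = 1.

1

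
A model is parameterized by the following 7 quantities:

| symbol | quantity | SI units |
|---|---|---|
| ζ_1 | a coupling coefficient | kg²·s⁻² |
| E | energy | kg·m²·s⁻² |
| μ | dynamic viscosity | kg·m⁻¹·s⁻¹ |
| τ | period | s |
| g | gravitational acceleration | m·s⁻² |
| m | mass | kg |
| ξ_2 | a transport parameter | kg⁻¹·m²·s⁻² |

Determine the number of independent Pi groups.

4

There are 7 variables and 3 base dimensions (M, L, T).
The dimension matrix has rank 3.
Independent dimensionless groups: 7 − 3 = 4.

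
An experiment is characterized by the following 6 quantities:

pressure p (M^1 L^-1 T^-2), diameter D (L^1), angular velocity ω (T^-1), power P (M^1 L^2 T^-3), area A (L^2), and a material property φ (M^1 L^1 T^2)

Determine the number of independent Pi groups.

3

There are 6 variables and 3 base dimensions (M, L, T).
The dimension matrix has rank 3.
Independent dimensionless groups: 6 − 3 = 3.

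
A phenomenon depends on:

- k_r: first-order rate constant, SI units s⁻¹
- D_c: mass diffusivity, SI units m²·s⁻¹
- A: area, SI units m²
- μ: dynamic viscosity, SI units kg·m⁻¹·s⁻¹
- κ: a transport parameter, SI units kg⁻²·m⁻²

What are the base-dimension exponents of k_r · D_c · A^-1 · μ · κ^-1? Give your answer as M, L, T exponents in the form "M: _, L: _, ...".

Collect each base-dimension exponent across the product:
  M: (0) + (0) − (0) + (1) − (-2) = 3
  L: (0) + (2) − (2) + (-1) − (-2) = 1
  T: (-1) + (-1) − (0) + (-1) − (0) = -3
So the dimensions are [M³ L T⁻³].

M: 3, L: 1, T: -3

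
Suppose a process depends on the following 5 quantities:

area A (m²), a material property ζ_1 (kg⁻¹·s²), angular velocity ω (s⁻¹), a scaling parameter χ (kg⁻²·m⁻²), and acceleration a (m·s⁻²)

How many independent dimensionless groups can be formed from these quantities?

There are 5 variables and 3 base dimensions (M, L, T).
The dimension matrix has rank 3.
Independent dimensionless groups: 5 − 3 = 2.

2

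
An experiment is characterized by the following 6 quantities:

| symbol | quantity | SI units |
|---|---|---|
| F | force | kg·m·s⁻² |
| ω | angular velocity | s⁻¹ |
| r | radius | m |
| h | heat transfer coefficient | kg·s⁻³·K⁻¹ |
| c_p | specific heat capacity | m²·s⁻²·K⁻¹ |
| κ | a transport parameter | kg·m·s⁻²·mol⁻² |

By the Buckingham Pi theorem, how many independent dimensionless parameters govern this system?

There are 6 variables and 5 base dimensions (M, L, T, Θ, N).
The dimension matrix has rank 5.
Independent dimensionless groups: 6 − 5 = 1.

1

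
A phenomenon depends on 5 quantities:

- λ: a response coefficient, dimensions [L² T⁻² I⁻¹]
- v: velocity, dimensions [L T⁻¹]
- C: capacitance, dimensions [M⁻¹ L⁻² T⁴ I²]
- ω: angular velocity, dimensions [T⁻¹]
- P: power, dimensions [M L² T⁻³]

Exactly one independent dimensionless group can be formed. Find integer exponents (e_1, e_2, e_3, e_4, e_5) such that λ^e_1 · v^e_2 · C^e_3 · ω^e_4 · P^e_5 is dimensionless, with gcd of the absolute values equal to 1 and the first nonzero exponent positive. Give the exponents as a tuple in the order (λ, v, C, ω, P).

M: e_1·(0) + e_2·(0) + e_3·(-1) + e_4·(0) + e_5·(1) = 0
L: e_1·(2) + e_2·(1) + e_3·(-2) + e_4·(0) + e_5·(2) = 0
T: e_1·(-2) + e_2·(-1) + e_3·(4) + e_4·(-1) + e_5·(-3) = 0
I: e_1·(-1) + e_2·(0) + e_3·(2) + e_4·(0) + e_5·(0) = 0
Solving this homogeneous linear system for the smallest-integer solution (first nonzero entry positive) gives (2, -4, 1, 1, 1).

(2, -4, 1, 1, 1)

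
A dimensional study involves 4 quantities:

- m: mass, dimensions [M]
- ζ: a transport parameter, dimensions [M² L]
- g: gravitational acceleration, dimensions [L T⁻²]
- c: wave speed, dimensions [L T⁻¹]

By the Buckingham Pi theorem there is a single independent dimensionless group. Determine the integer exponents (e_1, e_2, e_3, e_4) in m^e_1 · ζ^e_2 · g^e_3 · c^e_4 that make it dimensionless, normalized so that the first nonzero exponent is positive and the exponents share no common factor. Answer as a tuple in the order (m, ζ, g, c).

M: e_1·(1) + e_2·(2) + e_3·(0) + e_4·(0) = 0
L: e_1·(0) + e_2·(1) + e_3·(1) + e_4·(1) = 0
T: e_1·(0) + e_2·(0) + e_3·(-2) + e_4·(-1) = 0
Solving this homogeneous linear system for the smallest-integer solution (first nonzero entry positive) gives (2, -1, -1, 2).

(2, -1, -1, 2)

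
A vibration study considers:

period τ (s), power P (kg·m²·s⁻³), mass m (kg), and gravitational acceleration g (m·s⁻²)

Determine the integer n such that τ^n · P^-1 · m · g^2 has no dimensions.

1

Balance the T exponent: (1)·n from τ, plus −(-3) + (0) + 2·(-2) = -1 from the rest, must sum to zero.
n − 1 = 0, so n = 1.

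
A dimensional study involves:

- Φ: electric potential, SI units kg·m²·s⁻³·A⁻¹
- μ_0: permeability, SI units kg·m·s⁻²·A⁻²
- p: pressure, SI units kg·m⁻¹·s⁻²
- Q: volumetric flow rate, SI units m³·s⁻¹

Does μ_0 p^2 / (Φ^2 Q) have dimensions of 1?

no

Sum the exponent of each base dimension across the product:
  M: −2·[Φ]_M + [μ_0]_M + 2·[p]_M − [Q]_M = −2·(1) + (1) + 2·(1) − (0) = 1
  L: −2·[Φ]_L + [μ_0]_L + 2·[p]_L − [Q]_L = −2·(2) + (1) + 2·(-1) − (3) = -8
  T: −2·[Φ]_T + [μ_0]_T + 2·[p]_T − [Q]_T = −2·(-3) + (-2) + 2·(-2) − (-1) = 1
  I: −2·[Φ]_I + [μ_0]_I + 2·[p]_I − [Q]_I = −2·(-1) + (-2) + 2·(0) − (0) = 0
Net dimensions [M L⁻⁸ T] ≠ [1] — not dimensionless.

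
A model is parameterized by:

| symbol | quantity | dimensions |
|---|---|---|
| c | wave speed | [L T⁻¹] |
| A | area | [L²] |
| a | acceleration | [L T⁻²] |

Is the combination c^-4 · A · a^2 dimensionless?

yes

Sum the exponent of each base dimension across the product:
  M: −4·[c]_M + [A]_M + 2·[a]_M = −4·(0) + (0) + 2·(0) = 0
  L: −4·[c]_L + [A]_L + 2·[a]_L = −4·(1) + (2) + 2·(1) = 0
  T: −4·[c]_T + [A]_T + 2·[a]_T = −4·(-1) + (0) + 2·(-2) = 0
  Θ: −4·[c]_Θ + [A]_Θ + 2·[a]_Θ = −4·(0) + (0) + 2·(0) = 0
  N: −4·[c]_N + [A]_N + 2·[a]_N = −4·(0) + (0) + 2·(0) = 0
All base exponents vanish — dimensionless.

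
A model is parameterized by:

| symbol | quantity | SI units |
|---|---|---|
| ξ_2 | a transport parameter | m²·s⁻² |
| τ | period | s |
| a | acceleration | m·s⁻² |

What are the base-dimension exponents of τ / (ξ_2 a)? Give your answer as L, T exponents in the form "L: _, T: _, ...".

Collect each base-dimension exponent across the product:
  L: −(2) + (0) − (1) = -3
  T: −(-2) + (1) − (-2) = 5
So the dimensions are [L⁻³ T⁵].

L: -3, T: 5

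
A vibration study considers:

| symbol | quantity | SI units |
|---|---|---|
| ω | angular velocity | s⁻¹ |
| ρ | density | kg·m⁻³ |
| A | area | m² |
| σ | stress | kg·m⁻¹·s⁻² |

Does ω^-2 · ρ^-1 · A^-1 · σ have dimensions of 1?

Sum the exponent of each base dimension across the product:
  M: −2·[ω]_M − [ρ]_M − [A]_M + [σ]_M = −2·(0) − (1) − (0) + (1) = 0
  L: −2·[ω]_L − [ρ]_L − [A]_L + [σ]_L = −2·(0) − (-3) − (2) + (-1) = 0
  T: −2·[ω]_T − [ρ]_T − [A]_T + [σ]_T = −2·(-1) − (0) − (0) + (-2) = 0
All base exponents vanish — dimensionless.

yes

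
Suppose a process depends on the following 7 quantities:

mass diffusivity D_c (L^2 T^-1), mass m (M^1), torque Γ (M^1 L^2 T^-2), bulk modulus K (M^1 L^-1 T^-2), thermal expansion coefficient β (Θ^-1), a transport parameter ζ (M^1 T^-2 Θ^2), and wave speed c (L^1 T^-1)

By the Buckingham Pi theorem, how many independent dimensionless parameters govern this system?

There are 7 variables and 4 base dimensions (M, L, T, Θ).
The dimension matrix has rank 4.
Independent dimensionless groups: 7 − 4 = 3.

3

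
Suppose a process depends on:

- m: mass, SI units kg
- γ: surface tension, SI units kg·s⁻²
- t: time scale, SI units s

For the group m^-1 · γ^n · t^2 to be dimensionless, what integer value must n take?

Balance the M exponent: (1)·n from γ, plus −(1) + 2·(0) = -1 from the rest, must sum to zero.
n − 1 = 0, so n = 1.

1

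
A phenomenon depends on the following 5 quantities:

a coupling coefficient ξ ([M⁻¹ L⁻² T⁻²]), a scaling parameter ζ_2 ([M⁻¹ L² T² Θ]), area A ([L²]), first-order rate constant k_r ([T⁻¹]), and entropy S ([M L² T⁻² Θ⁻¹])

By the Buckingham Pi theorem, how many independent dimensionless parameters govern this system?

There are 5 variables and 4 base dimensions (M, L, T, Θ).
The dimension matrix has rank 4.
Independent dimensionless groups: 5 − 4 = 1.

1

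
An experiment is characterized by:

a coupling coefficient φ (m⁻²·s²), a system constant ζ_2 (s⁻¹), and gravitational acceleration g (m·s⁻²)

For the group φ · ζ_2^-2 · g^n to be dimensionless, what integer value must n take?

Balance the L exponent: (1)·n from g, plus (-2) − 2·(0) = -2 from the rest, must sum to zero.
n − 2 = 0, so n = 2.

2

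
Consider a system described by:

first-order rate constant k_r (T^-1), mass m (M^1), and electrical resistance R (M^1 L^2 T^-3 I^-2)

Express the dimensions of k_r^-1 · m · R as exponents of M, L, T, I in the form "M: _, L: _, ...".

Collect each base-dimension exponent across the product:
  M: −(0) + (1) + (1) = 2
  L: −(0) + (0) + (2) = 2
  T: −(-1) + (0) + (-3) = -2
  I: −(0) + (0) + (-2) = -2
So the dimensions are [M² L² T⁻² I⁻²].

M: 2, L: 2, T: -2, I: -2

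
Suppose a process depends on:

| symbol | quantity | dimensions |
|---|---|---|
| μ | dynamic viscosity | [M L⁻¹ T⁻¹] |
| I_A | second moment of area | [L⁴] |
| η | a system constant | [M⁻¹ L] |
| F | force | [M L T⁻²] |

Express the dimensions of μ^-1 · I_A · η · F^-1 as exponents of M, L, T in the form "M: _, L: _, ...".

M: -3, L: 5, T: 3

Collect each base-dimension exponent across the product:
  M: −(1) + (0) + (-1) − (1) = -3
  L: −(-1) + (4) + (1) − (1) = 5
  T: −(-1) + (0) + (0) − (-2) = 3
So the dimensions are [M⁻³ L⁵ T³].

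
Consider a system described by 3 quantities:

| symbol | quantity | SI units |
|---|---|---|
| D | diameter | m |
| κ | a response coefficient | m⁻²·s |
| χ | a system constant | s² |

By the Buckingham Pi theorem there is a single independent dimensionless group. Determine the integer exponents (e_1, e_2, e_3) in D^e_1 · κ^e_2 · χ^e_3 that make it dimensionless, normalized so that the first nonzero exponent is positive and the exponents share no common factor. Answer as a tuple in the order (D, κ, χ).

L: e_1·(1) + e_2·(-2) + e_3·(0) = 0
T: e_1·(0) + e_2·(1) + e_3·(2) = 0
Solving this homogeneous linear system for the smallest-integer solution (first nonzero entry positive) gives (4, 2, -1).

(4, 2, -1)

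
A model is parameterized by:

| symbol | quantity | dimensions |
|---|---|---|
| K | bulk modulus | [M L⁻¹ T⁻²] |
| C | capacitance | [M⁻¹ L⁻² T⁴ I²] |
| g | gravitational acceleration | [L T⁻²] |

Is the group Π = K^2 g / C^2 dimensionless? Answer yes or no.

Sum the exponent of each base dimension across the product:
  M: 2·[K]_M − 2·[C]_M + [g]_M = 2·(1) − 2·(-1) + (0) = 4
  L: 2·[K]_L − 2·[C]_L + [g]_L = 2·(-1) − 2·(-2) + (1) = 3
  T: 2·[K]_T − 2·[C]_T + [g]_T = 2·(-2) − 2·(4) + (-2) = -14
  I: 2·[K]_I − 2·[C]_I + [g]_I = 2·(0) − 2·(2) + (0) = -4
Net dimensions [M⁴ L³ T⁻¹⁴ I⁻⁴] ≠ [1] — not dimensionless.

no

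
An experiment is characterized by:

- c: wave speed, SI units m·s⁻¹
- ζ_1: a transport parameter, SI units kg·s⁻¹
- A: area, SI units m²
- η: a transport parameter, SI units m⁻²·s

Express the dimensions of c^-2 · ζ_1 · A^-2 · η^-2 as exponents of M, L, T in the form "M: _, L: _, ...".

Collect each base-dimension exponent across the product:
  M: −2·(0) + (1) − 2·(0) − 2·(0) = 1
  L: −2·(1) + (0) − 2·(2) − 2·(-2) = -2
  T: −2·(-1) + (-1) − 2·(0) − 2·(1) = -1
So the dimensions are [M L⁻² T⁻¹].

M: 1, L: -2, T: -1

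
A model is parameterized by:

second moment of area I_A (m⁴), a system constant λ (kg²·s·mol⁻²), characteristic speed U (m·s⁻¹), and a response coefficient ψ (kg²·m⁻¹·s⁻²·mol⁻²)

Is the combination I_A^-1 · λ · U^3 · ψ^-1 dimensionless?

Sum the exponent of each base dimension across the product:
  M: −[I_A]_M + [λ]_M + 3·[U]_M − [ψ]_M = −(0) + (2) + 3·(0) − (2) = 0
  L: −[I_A]_L + [λ]_L + 3·[U]_L − [ψ]_L = −(4) + (0) + 3·(1) − (-1) = 0
  T: −[I_A]_T + [λ]_T + 3·[U]_T − [ψ]_T = −(0) + (1) + 3·(-1) − (-2) = 0
  N: −[I_A]_N + [λ]_N + 3·[U]_N − [ψ]_N = −(0) + (-2) + 3·(0) − (-2) = 0
All base exponents vanish — dimensionless.

yes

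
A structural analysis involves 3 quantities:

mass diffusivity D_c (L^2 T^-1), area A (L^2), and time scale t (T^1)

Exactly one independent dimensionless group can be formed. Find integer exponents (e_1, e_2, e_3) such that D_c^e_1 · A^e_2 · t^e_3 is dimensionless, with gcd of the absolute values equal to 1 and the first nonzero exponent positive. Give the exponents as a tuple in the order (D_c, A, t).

(1, -1, 1)

L: e_1·(2) + e_2·(2) + e_3·(0) = 0
T: e_1·(-1) + e_2·(0) + e_3·(1) = 0
Solving this homogeneous linear system for the smallest-integer solution (first nonzero entry positive) gives (1, -1, 1).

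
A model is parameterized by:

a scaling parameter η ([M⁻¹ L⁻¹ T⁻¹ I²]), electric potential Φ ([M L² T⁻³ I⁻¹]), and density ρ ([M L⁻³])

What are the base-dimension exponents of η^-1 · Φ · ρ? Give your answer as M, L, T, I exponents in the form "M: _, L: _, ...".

M: 3, L: 0, T: -2, I: -3

Collect each base-dimension exponent across the product:
  M: −(-1) + (1) + (1) = 3
  L: −(-1) + (2) + (-3) = 0
  T: −(-1) + (-3) + (0) = -2
  I: −(2) + (-1) + (0) = -3
So the dimensions are [M³ T⁻² I⁻³].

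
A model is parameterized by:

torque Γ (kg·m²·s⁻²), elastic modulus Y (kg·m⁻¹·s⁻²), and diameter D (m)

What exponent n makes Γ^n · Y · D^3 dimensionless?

Balance the M exponent: (1)·n from Γ, plus (1) + 3·(0) = 1 from the rest, must sum to zero.
n + 1 = 0, so n = -1.

-1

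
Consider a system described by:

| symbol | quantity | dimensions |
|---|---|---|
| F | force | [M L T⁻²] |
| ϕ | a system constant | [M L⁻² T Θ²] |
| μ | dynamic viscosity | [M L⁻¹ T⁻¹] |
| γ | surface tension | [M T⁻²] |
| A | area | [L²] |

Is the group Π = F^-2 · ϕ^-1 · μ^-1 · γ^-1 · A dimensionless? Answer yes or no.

no

Sum the exponent of each base dimension across the product:
  M: −2·[F]_M − [ϕ]_M − [μ]_M − [γ]_M + [A]_M = −2·(1) − (1) − (1) − (1) + (0) = -5
  L: −2·[F]_L − [ϕ]_L − [μ]_L − [γ]_L + [A]_L = −2·(1) − (-2) − (-1) − (0) + (2) = 3
  T: −2·[F]_T − [ϕ]_T − [μ]_T − [γ]_T + [A]_T = −2·(-2) − (1) − (-1) − (-2) + (0) = 6
  Θ: −2·[F]_Θ − [ϕ]_Θ − [μ]_Θ − [γ]_Θ + [A]_Θ = −2·(0) − (2) − (0) − (0) + (0) = -2
Net dimensions [M⁻⁵ L³ T⁶ Θ⁻²] ≠ [1] — not dimensionless.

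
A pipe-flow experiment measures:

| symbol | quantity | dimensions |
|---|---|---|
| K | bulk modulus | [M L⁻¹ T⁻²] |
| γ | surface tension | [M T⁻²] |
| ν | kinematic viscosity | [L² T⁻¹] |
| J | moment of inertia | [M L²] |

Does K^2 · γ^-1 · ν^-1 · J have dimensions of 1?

Sum the exponent of each base dimension across the product:
  M: 2·[K]_M − [γ]_M − [ν]_M + [J]_M = 2·(1) − (1) − (0) + (1) = 2
  L: 2·[K]_L − [γ]_L − [ν]_L + [J]_L = 2·(-1) − (0) − (2) + (2) = -2
  T: 2·[K]_T − [γ]_T − [ν]_T + [J]_T = 2·(-2) − (-2) − (-1) + (0) = -1
Net dimensions [M² L⁻² T⁻¹] ≠ [1] — not dimensionless.

no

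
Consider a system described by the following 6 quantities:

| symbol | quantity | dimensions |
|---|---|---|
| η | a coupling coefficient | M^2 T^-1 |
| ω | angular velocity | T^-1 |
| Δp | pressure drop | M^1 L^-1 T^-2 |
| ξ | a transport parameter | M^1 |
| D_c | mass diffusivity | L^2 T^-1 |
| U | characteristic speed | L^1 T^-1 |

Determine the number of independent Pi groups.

3

There are 6 variables and 3 base dimensions (M, L, T).
The dimension matrix has rank 3.
Independent dimensionless groups: 6 − 3 = 3.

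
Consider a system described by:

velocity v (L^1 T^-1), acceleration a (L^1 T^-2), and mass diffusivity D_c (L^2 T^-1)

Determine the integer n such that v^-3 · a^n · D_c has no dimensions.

Balance the L exponent: (1)·n from a, plus −3·(1) + (2) = -1 from the rest, must sum to zero.
n − 1 = 0, so n = 1.

1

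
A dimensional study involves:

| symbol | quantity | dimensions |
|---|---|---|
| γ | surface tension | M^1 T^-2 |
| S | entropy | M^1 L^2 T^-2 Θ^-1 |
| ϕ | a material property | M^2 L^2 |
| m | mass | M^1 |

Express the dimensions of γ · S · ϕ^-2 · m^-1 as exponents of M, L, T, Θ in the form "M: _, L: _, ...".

Collect each base-dimension exponent across the product:
  M: (1) + (1) − 2·(2) − (1) = -3
  L: (0) + (2) − 2·(2) − (0) = -2
  T: (-2) + (-2) − 2·(0) − (0) = -4
  Θ: (0) + (-1) − 2·(0) − (0) = -1
So the dimensions are [M⁻³ L⁻² T⁻⁴ Θ⁻¹].

M: -3, L: -2, T: -4, Θ: -1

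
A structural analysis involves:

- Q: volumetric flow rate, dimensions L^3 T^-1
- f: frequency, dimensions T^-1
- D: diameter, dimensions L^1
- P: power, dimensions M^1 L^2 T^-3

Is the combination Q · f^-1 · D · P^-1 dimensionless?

no

Sum the exponent of each base dimension across the product:
  M: [Q]_M − [f]_M + [D]_M − [P]_M = (0) − (0) + (0) − (1) = -1
  L: [Q]_L − [f]_L + [D]_L − [P]_L = (3) − (0) + (1) − (2) = 2
  T: [Q]_T − [f]_T + [D]_T − [P]_T = (-1) − (-1) + (0) − (-3) = 3
Net dimensions [M⁻¹ L² T³] ≠ [1] — not dimensionless.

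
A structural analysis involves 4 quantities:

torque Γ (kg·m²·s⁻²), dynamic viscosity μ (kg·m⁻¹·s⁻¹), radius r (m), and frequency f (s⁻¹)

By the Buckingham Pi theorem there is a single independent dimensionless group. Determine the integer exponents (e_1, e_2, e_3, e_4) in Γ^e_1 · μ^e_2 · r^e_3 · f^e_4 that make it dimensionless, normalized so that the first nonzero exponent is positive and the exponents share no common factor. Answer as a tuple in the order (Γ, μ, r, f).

M: e_1·(1) + e_2·(1) + e_3·(0) + e_4·(0) = 0
L: e_1·(2) + e_2·(-1) + e_3·(1) + e_4·(0) = 0
T: e_1·(-2) + e_2·(-1) + e_3·(0) + e_4·(-1) = 0
Solving this homogeneous linear system for the smallest-integer solution (first nonzero entry positive) gives (1, -1, -3, -1).

(1, -1, -3, -1)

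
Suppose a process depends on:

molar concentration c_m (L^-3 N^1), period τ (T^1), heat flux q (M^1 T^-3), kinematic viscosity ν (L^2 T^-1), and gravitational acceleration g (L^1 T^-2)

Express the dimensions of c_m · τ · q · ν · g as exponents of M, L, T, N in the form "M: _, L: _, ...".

M: 1, L: 0, T: -5, N: 1

Collect each base-dimension exponent across the product:
  M: (0) + (0) + (1) + (0) + (0) = 1
  L: (-3) + (0) + (0) + (2) + (1) = 0
  T: (0) + (1) + (-3) + (-1) + (-2) = -5
  N: (1) + (0) + (0) + (0) + (0) = 1
So the dimensions are [M T⁻⁵ N].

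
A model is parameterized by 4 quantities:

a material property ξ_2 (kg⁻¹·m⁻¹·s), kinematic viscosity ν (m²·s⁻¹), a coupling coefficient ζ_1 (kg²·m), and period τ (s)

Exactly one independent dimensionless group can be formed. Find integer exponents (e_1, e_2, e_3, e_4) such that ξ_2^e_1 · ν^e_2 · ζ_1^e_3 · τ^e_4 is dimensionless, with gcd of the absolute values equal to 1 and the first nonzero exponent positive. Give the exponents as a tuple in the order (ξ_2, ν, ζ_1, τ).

M: e_1·(-1) + e_2·(0) + e_3·(2) + e_4·(0) = 0
L: e_1·(-1) + e_2·(2) + e_3·(1) + e_4·(0) = 0
T: e_1·(1) + e_2·(-1) + e_3·(0) + e_4·(1) = 0
Solving this homogeneous linear system for the smallest-integer solution (first nonzero entry positive) gives (4, 1, 2, -3).

(4, 1, 2, -3)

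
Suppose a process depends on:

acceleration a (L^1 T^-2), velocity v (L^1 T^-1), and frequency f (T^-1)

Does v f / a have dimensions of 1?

yes

Sum the exponent of each base dimension across the product:
  M: −[a]_M + [v]_M + [f]_M = −(0) + (0) + (0) = 0
  L: −[a]_L + [v]_L + [f]_L = −(1) + (1) + (0) = 0
  T: −[a]_T + [v]_T + [f]_T = −(-2) + (-1) + (-1) = 0
All base exponents vanish — dimensionless.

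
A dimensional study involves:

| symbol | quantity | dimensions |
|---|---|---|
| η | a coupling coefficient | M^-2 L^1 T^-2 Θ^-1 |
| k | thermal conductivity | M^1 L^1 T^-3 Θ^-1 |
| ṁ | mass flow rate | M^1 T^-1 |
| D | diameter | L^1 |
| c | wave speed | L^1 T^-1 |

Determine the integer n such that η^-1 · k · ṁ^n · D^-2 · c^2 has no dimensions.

Balance the M exponent: (1)·n from ṁ, plus −(-2) + (1) − 2·(0) + 2·(0) = 3 from the rest, must sum to zero.
n + 3 = 0, so n = -3.

-3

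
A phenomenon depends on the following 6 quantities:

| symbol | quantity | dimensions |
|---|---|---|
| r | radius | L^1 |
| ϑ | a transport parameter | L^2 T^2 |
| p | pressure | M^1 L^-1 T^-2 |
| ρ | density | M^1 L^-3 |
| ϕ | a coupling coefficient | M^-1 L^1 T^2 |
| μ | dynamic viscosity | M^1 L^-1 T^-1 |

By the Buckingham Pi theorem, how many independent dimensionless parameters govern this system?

There are 6 variables and 3 base dimensions (M, L, T).
The dimension matrix has rank 3.
Independent dimensionless groups: 6 − 3 = 3.

3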